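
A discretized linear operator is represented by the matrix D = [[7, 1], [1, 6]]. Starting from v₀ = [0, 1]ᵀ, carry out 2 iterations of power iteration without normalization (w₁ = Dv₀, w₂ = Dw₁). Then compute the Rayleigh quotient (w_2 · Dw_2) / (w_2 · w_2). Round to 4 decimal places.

λ ≈ 6.7354

w1 = Dv₀ = (7·0 + 1·1; 1·0 + 6·1) = (1, 6)
w2 = Dw1 = (7·1 + 1·6; 1·1 + 6·6) = (13, 37)
Dw2 = (128, 235)
w2·Dw2 = 13·128 + 37·235 = 10359; w2·w2 = 13·13 + 37·37 = 1538
λ ≈ 10359/1538 = 6.7354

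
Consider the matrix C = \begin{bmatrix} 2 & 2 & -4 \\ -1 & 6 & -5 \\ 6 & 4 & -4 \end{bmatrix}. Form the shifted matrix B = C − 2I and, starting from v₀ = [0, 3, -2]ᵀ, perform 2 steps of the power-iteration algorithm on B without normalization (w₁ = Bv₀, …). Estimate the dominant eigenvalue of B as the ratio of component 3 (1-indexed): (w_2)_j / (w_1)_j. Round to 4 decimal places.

B = C − 2I has rows (0, 2, -4); (-1, 4, -5); (6, 4, -6)
w1 = Bv₀ = (0·0 + 2·3 + (-4)·(-2); (-1)·0 + 4·3 + (-5)·(-2); 6·0 + 4·3 + (-6)·(-2)) = (14, 22, 24)
w2 = Bw1 = (0·14 + 2·22 + (-4)·24; (-1)·14 + 4·22 + (-5)·24; 6·14 + 4·22 + (-6)·24) = (-52, -46, 28)
Ratio: 28/24 = 1.1667

1.1667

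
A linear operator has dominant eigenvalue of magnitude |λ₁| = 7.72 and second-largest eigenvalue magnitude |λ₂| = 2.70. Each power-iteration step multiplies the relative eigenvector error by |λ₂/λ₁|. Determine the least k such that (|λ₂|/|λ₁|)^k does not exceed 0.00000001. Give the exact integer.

|λ₂/λ₁| = 2.70/7.72 = 0.34974
Need k ≥ ln(0.00000001) / ln(0.34974) = -18.4207 / -1.0506 ≈ 17.534
Smallest integer k satisfying the bound: 18

18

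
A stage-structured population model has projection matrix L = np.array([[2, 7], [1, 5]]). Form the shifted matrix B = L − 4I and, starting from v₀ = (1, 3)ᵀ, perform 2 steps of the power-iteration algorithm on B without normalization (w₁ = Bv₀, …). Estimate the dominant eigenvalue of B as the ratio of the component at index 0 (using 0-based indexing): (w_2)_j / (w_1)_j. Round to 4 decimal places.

B = L − 4I has rows (-2, 7); (1, 1)
w1 = Bv₀ = (19, 4)
w2 = Bw1 = (-10, 23)
Ratio: -10/19 = -0.5263

-0.5263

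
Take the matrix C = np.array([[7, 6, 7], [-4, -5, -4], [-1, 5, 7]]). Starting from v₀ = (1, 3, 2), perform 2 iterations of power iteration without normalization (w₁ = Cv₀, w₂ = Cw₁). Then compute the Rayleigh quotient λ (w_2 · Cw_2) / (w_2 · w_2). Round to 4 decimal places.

w1 = Cv₀ = (7·1 + 6·3 + 7·2; (-4)·1 + (-5)·3 + (-4)·2; (-1)·1 + 5·3 + 7·2) = (39, -27, 28)
w2 = Cw1 = (7·39 + 6·(-27) + 7·28; (-4)·39 + (-5)·(-27) + (-4)·28; (-1)·39 + 5·(-27) + 7·28) = (307, -133, 22)
Cw2 = (1505, -651, -818)
w2·Cw2 = 307·1505 + (-133)·(-651) + 22·(-818) = 530622; w2·w2 = 307·307 + (-133)·(-133) + 22·22 = 112422
λ ≈ 530622/112422 = 4.7199

4.7199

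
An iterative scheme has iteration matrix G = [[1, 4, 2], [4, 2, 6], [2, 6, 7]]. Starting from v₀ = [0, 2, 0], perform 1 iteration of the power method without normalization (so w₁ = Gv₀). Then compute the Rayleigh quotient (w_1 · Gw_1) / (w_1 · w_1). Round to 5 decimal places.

w1 = Gv₀ = (1·0 + 4·2 + 2·0; 4·0 + 2·2 + 6·0; 2·0 + 6·2 + 7·0) = (8, 4, 12)
Gw1 = (48, 112, 124)
w1·Gw1 = 8·48 + 4·112 + 12·124 = 2320; w1·w1 = 8·8 + 4·4 + 12·12 = 224
λ ≈ 2320/224 = 10.35714

10.35714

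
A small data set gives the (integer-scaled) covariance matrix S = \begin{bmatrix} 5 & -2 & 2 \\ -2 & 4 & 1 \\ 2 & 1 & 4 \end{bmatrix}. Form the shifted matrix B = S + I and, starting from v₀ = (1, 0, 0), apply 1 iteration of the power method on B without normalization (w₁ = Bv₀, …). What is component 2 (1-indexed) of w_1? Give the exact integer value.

-2

B = S + I has rows (6, -2, 2); (-2, 5, 1); (2, 1, 5)
w1 = Bv₀ = (6·1 + (-2)·0 + 2·0; (-2)·1 + 5·0 + 1·0; 2·1 + 1·0 + 5·0) = (6, -2, 2)
Requested component of w1: -2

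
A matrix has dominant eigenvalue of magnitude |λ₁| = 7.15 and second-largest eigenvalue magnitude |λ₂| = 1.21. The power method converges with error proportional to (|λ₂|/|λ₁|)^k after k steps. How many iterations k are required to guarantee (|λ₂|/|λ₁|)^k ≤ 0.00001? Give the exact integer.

|λ₂/λ₁| = 1.21/7.15 = 0.16923
Need k ≥ ln(0.00001) / ln(0.16923) = -11.5129 / -1.7765 ≈ 6.481
Smallest integer k satisfying the bound: 7

7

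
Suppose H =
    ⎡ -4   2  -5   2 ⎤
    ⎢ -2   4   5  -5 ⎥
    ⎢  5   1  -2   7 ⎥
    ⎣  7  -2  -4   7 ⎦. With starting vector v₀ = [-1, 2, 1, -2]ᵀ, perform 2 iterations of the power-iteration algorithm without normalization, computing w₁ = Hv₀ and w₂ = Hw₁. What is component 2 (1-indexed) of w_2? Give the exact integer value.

152

w1 = Hv₀ = ((-4)·(-1) + 2·2 + (-5)·1 + 2·(-2); (-2)·(-1) + 4·2 + 5·1 + (-5)·(-2); 5·(-1) + 1·2 + (-2)·1 + 7·(-2); 7·(-1) + (-2)·2 + (-4)·1 + 7·(-2)) = (-1, 25, -19, -29)
w2 = Hw1 = ((-4)·(-1) + 2·25 + (-5)·(-19) + 2·(-29); (-2)·(-1) + 4·25 + 5·(-19) + (-5)·(-29); 5·(-1) + 1·25 + (-2)·(-19) + 7·(-29); 7·(-1) + (-2)·25 + (-4)·(-19) + 7·(-29)) = (91, 152, -145, -184)
The requested component of w2 is 152.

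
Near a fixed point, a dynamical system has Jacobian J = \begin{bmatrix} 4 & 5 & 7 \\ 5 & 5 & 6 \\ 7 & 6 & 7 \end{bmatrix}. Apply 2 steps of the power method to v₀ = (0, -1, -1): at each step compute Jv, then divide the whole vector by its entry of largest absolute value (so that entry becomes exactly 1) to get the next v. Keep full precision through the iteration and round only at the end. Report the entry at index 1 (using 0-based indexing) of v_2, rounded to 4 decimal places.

Jv0 = (-12.00000, -11.00000, -13.00000); divide by -13.00000 → v1 = (0.92308, 0.84615, 1.00000)
Jv1 = (14.92308, 14.84615, 18.53846); divide by 18.53846 → v2 = (0.80498, 0.80083, 1.00000)
Requested entry of v2: -193/-241 = 0.8008

0.8008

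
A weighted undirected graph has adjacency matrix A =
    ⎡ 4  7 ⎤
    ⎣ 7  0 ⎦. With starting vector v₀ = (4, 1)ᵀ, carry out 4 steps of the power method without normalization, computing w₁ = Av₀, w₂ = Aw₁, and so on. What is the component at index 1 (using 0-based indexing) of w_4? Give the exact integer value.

w1 = Av₀ = (4·4 + 7·1; 7·4 + 0·1) = (23, 28)
w2 = Aw1 = (4·23 + 7·28; 7·23 + 0·28) = (288, 161)
w3 = Aw2 = (2279, 2016)
w4 = Aw3 = (23228, 15953)
The requested component of w4 is 15953.

15953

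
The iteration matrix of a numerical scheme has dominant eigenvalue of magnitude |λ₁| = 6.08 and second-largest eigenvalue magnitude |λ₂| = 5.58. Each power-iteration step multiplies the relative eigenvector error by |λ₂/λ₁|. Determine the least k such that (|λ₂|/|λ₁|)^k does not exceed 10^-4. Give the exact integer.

|λ₂/λ₁| = 5.58/6.08 = 0.91776
Need k ≥ ln(10^-4) / ln(0.91776) = -9.2103 / -0.0858 ≈ 107.327
Smallest integer k satisfying the bound: 108

108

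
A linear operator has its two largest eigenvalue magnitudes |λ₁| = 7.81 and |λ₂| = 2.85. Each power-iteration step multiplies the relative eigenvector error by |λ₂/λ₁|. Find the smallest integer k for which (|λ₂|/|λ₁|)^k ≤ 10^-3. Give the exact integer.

|λ₂/λ₁| = 2.85/7.81 = 0.36492
Need k ≥ ln(10^-3) / ln(0.36492) = -6.9078 / -1.0081 ≈ 6.852
Smallest integer k satisfying the bound: 7

7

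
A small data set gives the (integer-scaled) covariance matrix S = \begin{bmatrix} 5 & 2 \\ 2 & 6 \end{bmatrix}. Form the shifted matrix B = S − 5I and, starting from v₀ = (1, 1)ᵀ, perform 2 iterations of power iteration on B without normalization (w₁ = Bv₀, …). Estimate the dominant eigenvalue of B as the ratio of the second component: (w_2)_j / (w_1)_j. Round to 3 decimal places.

B = S − 5I has rows (0, 2); (2, 1)
w1 = Bv₀ = (0·1 + 2·1; 2·1 + 1·1) = (2, 3)
w2 = Bw1 = (0·2 + 2·3; 2·2 + 1·3) = (6, 7)
Ratio: 7/3 = 2.333

μ ≈ 2.333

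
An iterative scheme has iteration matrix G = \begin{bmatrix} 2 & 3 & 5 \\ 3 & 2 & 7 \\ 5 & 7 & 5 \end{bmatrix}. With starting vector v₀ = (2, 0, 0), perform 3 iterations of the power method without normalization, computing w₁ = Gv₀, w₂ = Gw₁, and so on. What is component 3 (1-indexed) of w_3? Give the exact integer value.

1598

w1 = Gv₀ = (2·2 + 3·0 + 5·0; 3·2 + 2·0 + 7·0; 5·2 + 7·0 + 5·0) = (4, 6, 10)
w2 = Gw1 = (2·4 + 3·6 + 5·10; 3·4 + 2·6 + 7·10; 5·4 + 7·6 + 5·10) = (76, 94, 112)
w3 = Gw2 = (994, 1200, 1598)
The requested component of w3 is 1598.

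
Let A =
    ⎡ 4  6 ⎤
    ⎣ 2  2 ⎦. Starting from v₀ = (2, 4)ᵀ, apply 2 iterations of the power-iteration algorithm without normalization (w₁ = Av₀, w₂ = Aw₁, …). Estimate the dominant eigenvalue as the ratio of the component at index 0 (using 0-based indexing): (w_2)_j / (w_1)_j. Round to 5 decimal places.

w1 = Av₀ = (4·2 + 6·4; 2·2 + 2·4) = (32, 12)
w2 = Aw1 = (4·32 + 6·12; 2·32 + 2·12) = (200, 88)
Ratio at component: 200 / 32 = 6.25000

λ ≈ 6.25000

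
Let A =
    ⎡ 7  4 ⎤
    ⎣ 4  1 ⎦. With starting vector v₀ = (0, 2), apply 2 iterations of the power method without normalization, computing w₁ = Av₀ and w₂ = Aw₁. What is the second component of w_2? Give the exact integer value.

w1 = Av₀ = (7·0 + 4·2; 4·0 + 1·2) = (8, 2)
w2 = Aw1 = (7·8 + 4·2; 4·8 + 1·2) = (64, 34)
The requested component of w2 is 34.

34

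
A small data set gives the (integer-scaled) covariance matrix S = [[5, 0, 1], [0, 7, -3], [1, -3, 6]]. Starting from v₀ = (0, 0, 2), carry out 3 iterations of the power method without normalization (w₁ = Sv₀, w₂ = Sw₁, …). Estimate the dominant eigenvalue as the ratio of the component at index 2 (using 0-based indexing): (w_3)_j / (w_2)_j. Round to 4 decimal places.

8.7826

w1 = Sv₀ = (5·0 + 0·0 + 1·2; 0·0 + 7·0 + (-3)·2; 1·0 + (-3)·0 + 6·2) = (2, -6, 12)
w2 = Sw1 = (5·2 + 0·(-6) + 1·12; 0·2 + 7·(-6) + (-3)·12; 1·2 + (-3)·(-6) + 6·12) = (22, -78, 92)
w3 = Sw2 = (202, -822, 808)
Ratio at component: 808 / 92 = 8.7826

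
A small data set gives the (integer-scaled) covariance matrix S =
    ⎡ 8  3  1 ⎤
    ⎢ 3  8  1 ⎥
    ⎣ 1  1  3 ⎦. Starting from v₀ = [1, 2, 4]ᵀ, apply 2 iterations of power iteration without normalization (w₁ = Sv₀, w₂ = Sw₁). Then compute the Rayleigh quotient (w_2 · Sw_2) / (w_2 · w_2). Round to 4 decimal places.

w1 = Sv₀ = (18, 23, 15)
w2 = Sw1 = (228, 253, 86)
Sw2 = (2669, 2794, 739)
w2·Sw2 = 228·2669 + 253·2794 + 86·739 = 1378968; w2·w2 = 228·228 + 253·253 + 86·86 = 123389
λ ≈ 1378968/123389 = 11.1758

11.1758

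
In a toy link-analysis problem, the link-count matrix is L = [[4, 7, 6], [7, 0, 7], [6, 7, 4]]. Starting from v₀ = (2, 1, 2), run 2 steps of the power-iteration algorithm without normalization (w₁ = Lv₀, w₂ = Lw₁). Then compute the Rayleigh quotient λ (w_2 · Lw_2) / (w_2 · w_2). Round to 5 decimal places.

λ ≈ 16.06952

w1 = Lv₀ = (4·2 + 7·1 + 6·2; 7·2 + 0·1 + 7·2; 6·2 + 7·1 + 4·2) = (27, 28, 27)
w2 = Lw1 = (4·27 + 7·28 + 6·27; 7·27 + 0·28 + 7·27; 6·27 + 7·28 + 4·27) = (466, 378, 466)
Lw2 = (7306, 6524, 7306)
w2·Lw2 = 466·7306 + 378·6524 + 466·7306 = 9275264; w2·w2 = 466·466 + 378·378 + 466·466 = 577196
λ ≈ 9275264/577196 = 16.06952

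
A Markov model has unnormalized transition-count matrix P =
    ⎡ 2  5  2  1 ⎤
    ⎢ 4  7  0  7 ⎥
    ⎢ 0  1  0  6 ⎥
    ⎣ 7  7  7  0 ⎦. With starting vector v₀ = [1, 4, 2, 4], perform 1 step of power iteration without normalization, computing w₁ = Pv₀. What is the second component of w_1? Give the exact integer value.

60

w1 = Pv₀ = (2·1 + 5·4 + 2·2 + 1·4; 4·1 + 7·4 + 0·2 + 7·4; 0·1 + 1·4 + 0·2 + 6·4; 7·1 + 7·4 + 7·2 + 0·4) = (30, 60, 28, 49)
The requested component of w1 is 60.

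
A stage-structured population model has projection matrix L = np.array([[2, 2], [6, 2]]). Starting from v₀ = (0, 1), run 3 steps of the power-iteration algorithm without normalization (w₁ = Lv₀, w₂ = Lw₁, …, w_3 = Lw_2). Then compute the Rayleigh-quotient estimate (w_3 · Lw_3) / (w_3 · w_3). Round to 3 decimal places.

w1 = Lv₀ = (2, 2)
w2 = Lw1 = (8, 16)
w3 = Lw2 = (48, 80)
Lw3 = (256, 448)
w3·Lw3 = 48·256 + 80·448 = 48128; w3·w3 = 48·48 + 80·80 = 8704
λ ≈ 48128/8704 = 5.529

λ ≈ 5.529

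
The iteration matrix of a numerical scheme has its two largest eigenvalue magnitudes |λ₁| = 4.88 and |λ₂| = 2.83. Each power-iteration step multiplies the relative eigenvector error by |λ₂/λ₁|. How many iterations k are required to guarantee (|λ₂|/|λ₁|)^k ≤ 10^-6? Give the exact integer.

|λ₂/λ₁| = 2.83/4.88 = 0.57992
Need k ≥ ln(10^-6) / ln(0.57992) = -13.8155 / -0.5449 ≈ 25.356
Smallest integer k satisfying the bound: 26

26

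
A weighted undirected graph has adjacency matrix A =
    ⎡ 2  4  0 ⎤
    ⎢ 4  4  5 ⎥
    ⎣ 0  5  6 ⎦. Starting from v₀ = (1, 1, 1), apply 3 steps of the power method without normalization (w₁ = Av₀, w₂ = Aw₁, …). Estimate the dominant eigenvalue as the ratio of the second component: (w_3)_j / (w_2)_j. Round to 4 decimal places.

10.9542

w1 = Av₀ = (2·1 + 4·1 + 0·1; 4·1 + 4·1 + 5·1; 0·1 + 5·1 + 6·1) = (6, 13, 11)
w2 = Aw1 = (2·6 + 4·13 + 0·11; 4·6 + 4·13 + 5·11; 0·6 + 5·13 + 6·11) = (64, 131, 131)
w3 = Aw2 = (652, 1435, 1441)
Ratio at component: 1435 / 131 = 10.9542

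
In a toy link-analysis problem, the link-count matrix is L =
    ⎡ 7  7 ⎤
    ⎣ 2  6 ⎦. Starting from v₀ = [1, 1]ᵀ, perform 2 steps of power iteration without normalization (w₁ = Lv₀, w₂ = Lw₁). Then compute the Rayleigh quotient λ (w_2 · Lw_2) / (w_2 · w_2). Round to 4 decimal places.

10.3758

w1 = Lv₀ = (7·1 + 7·1; 2·1 + 6·1) = (14, 8)
w2 = Lw1 = (7·14 + 7·8; 2·14 + 6·8) = (154, 76)
Lw2 = (1610, 764)
w2·Lw2 = 154·1610 + 76·764 = 306004; w2·w2 = 154·154 + 76·76 = 29492
λ ≈ 306004/29492 = 10.3758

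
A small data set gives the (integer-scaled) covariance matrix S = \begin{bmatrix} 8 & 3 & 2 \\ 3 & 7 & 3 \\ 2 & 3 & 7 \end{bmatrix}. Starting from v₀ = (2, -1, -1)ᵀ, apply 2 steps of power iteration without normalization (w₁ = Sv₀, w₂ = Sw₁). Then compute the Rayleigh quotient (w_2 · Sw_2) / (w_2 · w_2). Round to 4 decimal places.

λ ≈ 5.7536

w1 = Sv₀ = (11, -4, -6)
w2 = Sw1 = (64, -13, -32)
Sw2 = (409, 5, -135)
w2·Sw2 = 64·409 + (-13)·5 + (-32)·(-135) = 30431; w2·w2 = 64·64 + (-13)·(-13) + (-32)·(-32) = 5289
λ ≈ 30431/5289 = 5.7536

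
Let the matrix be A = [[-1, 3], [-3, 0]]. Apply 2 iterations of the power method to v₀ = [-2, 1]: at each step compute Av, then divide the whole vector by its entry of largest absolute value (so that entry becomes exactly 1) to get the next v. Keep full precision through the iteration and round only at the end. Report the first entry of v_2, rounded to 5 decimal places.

Av0 = (5.000000, 6.000000); divide by 6.000000 → v1 = (0.833333, 1.000000)
Av1 = (2.166667, -2.500000); divide by -2.500000 → v2 = (-0.866667, 1.000000)
Requested entry of v2: 13/-15 = -0.86667

-0.86667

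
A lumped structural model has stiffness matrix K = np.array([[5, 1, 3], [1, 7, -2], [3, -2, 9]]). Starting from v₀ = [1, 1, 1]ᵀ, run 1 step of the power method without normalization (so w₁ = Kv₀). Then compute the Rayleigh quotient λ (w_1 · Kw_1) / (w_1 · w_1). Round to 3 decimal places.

w1 = Kv₀ = (5·1 + 1·1 + 3·1; 1·1 + 7·1 + (-2)·1; 3·1 + (-2)·1 + 9·1) = (9, 6, 10)
Kw1 = (81, 31, 105)
w1·Kw1 = 9·81 + 6·31 + 10·105 = 1965; w1·w1 = 9·9 + 6·6 + 10·10 = 217
λ ≈ 1965/217 = 9.055

λ ≈ 9.055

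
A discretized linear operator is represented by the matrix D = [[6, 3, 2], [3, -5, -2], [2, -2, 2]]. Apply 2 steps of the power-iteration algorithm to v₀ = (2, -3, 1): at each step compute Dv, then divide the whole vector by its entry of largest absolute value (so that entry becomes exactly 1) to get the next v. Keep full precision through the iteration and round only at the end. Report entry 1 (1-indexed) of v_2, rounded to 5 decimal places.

1.00000

Dv0 = (5.000000, 19.000000, 12.000000); divide by 19.000000 → v1 = (0.263158, 1.000000, 0.631579)
Dv1 = (5.842105, -5.473684, -0.210526); divide by 5.842105 → v2 = (1.000000, -0.936937, -0.036036)
Requested entry of v2: 111/111 = 1.00000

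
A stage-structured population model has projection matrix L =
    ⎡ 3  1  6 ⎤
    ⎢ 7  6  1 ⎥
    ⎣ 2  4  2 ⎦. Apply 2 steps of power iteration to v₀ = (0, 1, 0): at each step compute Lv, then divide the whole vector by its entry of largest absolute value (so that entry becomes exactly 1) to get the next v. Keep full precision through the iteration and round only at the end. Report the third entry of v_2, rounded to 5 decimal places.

Lv0 = (1.000000, 6.000000, 4.000000); divide by 6.000000 → v1 = (0.166667, 1.000000, 0.666667)
Lv1 = (5.500000, 7.833333, 5.666667); divide by 7.833333 → v2 = (0.702128, 1.000000, 0.723404)
Requested entry of v2: 34/47 = 0.72340

0.72340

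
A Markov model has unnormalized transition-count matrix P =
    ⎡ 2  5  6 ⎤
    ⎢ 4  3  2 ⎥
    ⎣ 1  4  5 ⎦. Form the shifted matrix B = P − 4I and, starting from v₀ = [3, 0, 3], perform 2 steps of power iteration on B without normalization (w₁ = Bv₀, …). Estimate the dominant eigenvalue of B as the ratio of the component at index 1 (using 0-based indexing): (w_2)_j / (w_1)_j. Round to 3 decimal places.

B = P − 4I has rows (-2, 5, 6); (4, -1, 2); (1, 4, 1)
w1 = Bv₀ = (12, 18, 6)
w2 = Bw1 = (102, 42, 90)
Ratio: 42/18 = 2.333

μ ≈ 2.333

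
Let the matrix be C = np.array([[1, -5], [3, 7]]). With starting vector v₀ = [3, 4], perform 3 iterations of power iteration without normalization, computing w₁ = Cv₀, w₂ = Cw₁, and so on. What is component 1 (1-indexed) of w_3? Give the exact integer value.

w1 = Cv₀ = (-17, 37)
w2 = Cw1 = (-202, 208)
w3 = Cw2 = (-1242, 850)
The requested component of w3 is -1242.

-1242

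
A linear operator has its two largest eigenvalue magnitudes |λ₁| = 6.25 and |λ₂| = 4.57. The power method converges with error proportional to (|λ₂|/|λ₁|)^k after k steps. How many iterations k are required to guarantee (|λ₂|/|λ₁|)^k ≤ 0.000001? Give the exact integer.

|λ₂/λ₁| = 4.57/6.25 = 0.73120
Need k ≥ ln(0.000001) / ln(0.73120) = -13.8155 / -0.3131 ≈ 44.129
Smallest integer k satisfying the bound: 45

45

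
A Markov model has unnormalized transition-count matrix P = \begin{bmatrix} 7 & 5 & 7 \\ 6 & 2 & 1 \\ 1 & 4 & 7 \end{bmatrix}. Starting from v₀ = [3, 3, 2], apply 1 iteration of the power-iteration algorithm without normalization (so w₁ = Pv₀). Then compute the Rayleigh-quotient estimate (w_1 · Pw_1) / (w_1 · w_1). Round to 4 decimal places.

λ ≈ 13.5447

w1 = Pv₀ = (7·3 + 5·3 + 7·2; 6·3 + 2·3 + 1·2; 1·3 + 4·3 + 7·2) = (50, 26, 29)
Pw1 = (683, 381, 357)
w1·Pw1 = 50·683 + 26·381 + 29·357 = 54409; w1·w1 = 50·50 + 26·26 + 29·29 = 4017
λ ≈ 54409/4017 = 13.5447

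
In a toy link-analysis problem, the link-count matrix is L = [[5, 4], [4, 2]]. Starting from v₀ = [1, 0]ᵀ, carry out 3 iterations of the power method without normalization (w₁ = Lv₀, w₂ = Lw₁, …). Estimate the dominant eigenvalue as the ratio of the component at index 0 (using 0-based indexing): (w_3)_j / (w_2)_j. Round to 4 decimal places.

w1 = Lv₀ = (5, 4)
w2 = Lw1 = (41, 28)
w3 = Lw2 = (317, 220)
Ratio at component: 317 / 41 = 7.7317

7.7317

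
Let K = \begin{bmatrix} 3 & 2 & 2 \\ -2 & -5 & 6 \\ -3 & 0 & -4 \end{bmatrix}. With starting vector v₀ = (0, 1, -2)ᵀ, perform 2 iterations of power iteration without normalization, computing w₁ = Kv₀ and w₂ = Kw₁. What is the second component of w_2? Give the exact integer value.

137

w1 = Kv₀ = (3·0 + 2·1 + 2·(-2); (-2)·0 + (-5)·1 + 6·(-2); (-3)·0 + 0·1 + (-4)·(-2)) = (-2, -17, 8)
w2 = Kw1 = (3·(-2) + 2·(-17) + 2·8; (-2)·(-2) + (-5)·(-17) + 6·8; (-3)·(-2) + 0·(-17) + (-4)·8) = (-24, 137, -26)
The requested component of w2 is 137.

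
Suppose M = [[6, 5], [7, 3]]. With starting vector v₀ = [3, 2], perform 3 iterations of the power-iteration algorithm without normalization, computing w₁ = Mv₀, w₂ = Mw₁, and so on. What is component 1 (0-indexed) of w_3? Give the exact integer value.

2952

w1 = Mv₀ = (28, 27)
w2 = Mw1 = (303, 277)
w3 = Mw2 = (3203, 2952)
The requested component of w3 is 2952.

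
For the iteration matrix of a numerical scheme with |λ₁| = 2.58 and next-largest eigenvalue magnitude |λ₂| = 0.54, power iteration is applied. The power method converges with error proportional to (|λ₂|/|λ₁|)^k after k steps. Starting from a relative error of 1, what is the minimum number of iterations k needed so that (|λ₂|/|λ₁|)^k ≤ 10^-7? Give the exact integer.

11

|λ₂/λ₁| = 0.54/2.58 = 0.20930
Need k ≥ ln(10^-7) / ln(0.20930) = -16.1181 / -1.5640 ≈ 10.306
Smallest integer k satisfying the bound: 11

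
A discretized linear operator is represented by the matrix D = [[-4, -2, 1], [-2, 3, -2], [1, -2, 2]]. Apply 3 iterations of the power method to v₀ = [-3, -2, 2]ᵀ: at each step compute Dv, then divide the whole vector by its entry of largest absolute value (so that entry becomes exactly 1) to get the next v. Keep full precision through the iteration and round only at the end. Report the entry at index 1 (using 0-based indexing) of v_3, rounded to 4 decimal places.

Dv0 = (18.00000, -4.00000, 5.00000); divide by 18.00000 → v1 = (1.00000, -0.22222, 0.27778)
Dv1 = (-3.27778, -3.22222, 2.00000); divide by -3.27778 → v2 = (1.00000, 0.98305, -0.61017)
Dv2 = (-6.57627, 2.16949, -2.18644); divide by -6.57627 → v3 = (1.00000, -0.32990, 0.33247)
Requested entry of v3: -128/388 = -0.3299

-0.3299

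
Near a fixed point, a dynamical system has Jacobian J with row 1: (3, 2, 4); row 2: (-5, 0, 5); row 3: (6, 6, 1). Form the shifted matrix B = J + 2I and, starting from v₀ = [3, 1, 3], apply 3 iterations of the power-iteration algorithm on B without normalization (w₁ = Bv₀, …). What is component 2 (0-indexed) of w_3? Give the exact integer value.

B = J + 2I has rows (5, 2, 4); (-5, 2, 5); (6, 6, 3)
w1 = Bv₀ = (5·3 + 2·1 + 4·3; (-5)·3 + 2·1 + 5·3; 6·3 + 6·1 + 3·3) = (29, 2, 33)
w2 = Bw1 = (5·29 + 2·2 + 4·33; (-5)·29 + 2·2 + 5·33; 6·29 + 6·2 + 3·33) = (281, 24, 285)
w3 = Bw2 = (2593, 68, 2685)
Requested component of w3: 2685

2685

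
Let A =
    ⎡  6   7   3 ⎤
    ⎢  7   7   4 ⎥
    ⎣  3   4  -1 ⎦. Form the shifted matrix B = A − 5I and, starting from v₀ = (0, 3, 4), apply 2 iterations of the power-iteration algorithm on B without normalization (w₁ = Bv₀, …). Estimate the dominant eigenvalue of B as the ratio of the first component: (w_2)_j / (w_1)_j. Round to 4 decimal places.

B = A − 5I has rows (1, 7, 3); (7, 2, 4); (3, 4, -6)
w1 = Bv₀ = (1·0 + 7·3 + 3·4; 7·0 + 2·3 + 4·4; 3·0 + 4·3 + (-6)·4) = (33, 22, -12)
w2 = Bw1 = (1·33 + 7·22 + 3·(-12); 7·33 + 2·22 + 4·(-12); 3·33 + 4·22 + (-6)·(-12)) = (151, 227, 259)
Ratio: 151/33 = 4.5758

4.5758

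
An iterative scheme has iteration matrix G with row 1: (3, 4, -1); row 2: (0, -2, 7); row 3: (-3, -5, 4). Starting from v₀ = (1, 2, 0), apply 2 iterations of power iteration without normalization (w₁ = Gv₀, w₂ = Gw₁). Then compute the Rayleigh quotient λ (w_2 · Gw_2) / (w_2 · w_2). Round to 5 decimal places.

w1 = Gv₀ = (3·1 + 4·2 + (-1)·0; 0·1 + (-2)·2 + 7·0; (-3)·1 + (-5)·2 + 4·0) = (11, -4, -13)
w2 = Gw1 = (3·11 + 4·(-4) + (-1)·(-13); 0·11 + (-2)·(-4) + 7·(-13); (-3)·11 + (-5)·(-4) + 4·(-13)) = (30, -83, -65)
Gw2 = (-177, -289, 65)
w2·Gw2 = 30·(-177) + (-83)·(-289) + (-65)·65 = 14452; w2·w2 = 30·30 + (-83)·(-83) + (-65)·(-65) = 12014
λ ≈ 14452/12014 = 1.20293

λ ≈ 1.20293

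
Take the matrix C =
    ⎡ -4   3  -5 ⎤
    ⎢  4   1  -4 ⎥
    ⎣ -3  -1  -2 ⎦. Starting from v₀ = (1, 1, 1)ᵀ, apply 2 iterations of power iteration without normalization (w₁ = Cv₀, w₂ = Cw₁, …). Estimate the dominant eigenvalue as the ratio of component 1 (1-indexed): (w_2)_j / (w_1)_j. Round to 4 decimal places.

-9.5000

w1 = Cv₀ = ((-4)·1 + 3·1 + (-5)·1; 4·1 + 1·1 + (-4)·1; (-3)·1 + (-1)·1 + (-2)·1) = (-6, 1, -6)
w2 = Cw1 = ((-4)·(-6) + 3·1 + (-5)·(-6); 4·(-6) + 1·1 + (-4)·(-6); (-3)·(-6) + (-1)·1 + (-2)·(-6)) = (57, 1, 29)
Ratio at component: 57 / -6 = -9.5000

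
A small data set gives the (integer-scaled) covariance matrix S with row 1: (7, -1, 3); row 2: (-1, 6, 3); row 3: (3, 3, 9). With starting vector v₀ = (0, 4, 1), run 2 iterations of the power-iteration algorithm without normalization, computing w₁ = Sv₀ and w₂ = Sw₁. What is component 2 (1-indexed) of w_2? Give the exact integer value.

226

w1 = Sv₀ = (-1, 27, 21)
w2 = Sw1 = (29, 226, 267)
The requested component of w2 is 226.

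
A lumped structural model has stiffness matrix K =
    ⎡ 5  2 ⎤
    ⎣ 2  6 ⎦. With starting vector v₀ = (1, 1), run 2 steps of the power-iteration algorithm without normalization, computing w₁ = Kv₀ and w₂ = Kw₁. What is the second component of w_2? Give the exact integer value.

w1 = Kv₀ = (5·1 + 2·1; 2·1 + 6·1) = (7, 8)
w2 = Kw1 = (5·7 + 2·8; 2·7 + 6·8) = (51, 62)
The requested component of w2 is 62.

62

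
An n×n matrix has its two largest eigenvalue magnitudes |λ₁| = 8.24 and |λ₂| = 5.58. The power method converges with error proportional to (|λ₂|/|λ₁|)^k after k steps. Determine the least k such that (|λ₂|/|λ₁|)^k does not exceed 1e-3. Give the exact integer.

18

|λ₂/λ₁| = 5.58/8.24 = 0.67718
Need k ≥ ln(1e-3) / ln(0.67718) = -6.9078 / -0.3898 ≈ 17.721
Smallest integer k satisfying the bound: 18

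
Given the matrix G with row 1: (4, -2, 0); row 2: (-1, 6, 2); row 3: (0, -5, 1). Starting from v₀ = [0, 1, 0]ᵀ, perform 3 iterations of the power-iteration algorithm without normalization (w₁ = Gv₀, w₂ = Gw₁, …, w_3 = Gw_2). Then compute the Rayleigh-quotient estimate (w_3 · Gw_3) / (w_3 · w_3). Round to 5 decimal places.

w1 = Gv₀ = (4·0 + (-2)·1 + 0·0; (-1)·0 + 6·1 + 2·0; 0·0 + (-5)·1 + 1·0) = (-2, 6, -5)
w2 = Gw1 = (4·(-2) + (-2)·6 + 0·(-5); (-1)·(-2) + 6·6 + 2·(-5); 0·(-2) + (-5)·6 + 1·(-5)) = (-20, 28, -35)
w3 = Gw2 = (-136, 118, -175)
Gw3 = (-780, 494, -765)
w3·Gw3 = (-136)·(-780) + 118·494 + (-175)·(-765) = 298247; w3·w3 = (-136)·(-136) + 118·118 + (-175)·(-175) = 63045
λ ≈ 298247/63045 = 4.73070

λ ≈ 4.73070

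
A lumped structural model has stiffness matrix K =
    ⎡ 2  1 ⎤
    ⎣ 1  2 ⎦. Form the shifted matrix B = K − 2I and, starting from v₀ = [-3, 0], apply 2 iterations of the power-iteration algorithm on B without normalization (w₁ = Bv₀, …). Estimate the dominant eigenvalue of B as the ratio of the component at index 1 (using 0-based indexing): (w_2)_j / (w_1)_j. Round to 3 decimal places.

B = K − 2I has rows (0, 1); (1, 0)
w1 = Bv₀ = (0, -3)
w2 = Bw1 = (-3, 0)
Ratio: 0/-3 = 0.000

0.000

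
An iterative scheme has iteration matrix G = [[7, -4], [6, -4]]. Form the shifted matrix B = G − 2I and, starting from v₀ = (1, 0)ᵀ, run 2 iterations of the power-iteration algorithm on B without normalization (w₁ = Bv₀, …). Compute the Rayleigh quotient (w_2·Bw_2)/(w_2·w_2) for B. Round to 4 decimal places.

-6.0270

B = G − 2I has rows (5, -4); (6, -6)
w1 = Bv₀ = (5, 6)
w2 = Bw1 = (1, -6)
Bw2 = (29, 42)
w2·Bw2 = -223; w2·w2 = 37; μ ≈ -223/37 = -6.0270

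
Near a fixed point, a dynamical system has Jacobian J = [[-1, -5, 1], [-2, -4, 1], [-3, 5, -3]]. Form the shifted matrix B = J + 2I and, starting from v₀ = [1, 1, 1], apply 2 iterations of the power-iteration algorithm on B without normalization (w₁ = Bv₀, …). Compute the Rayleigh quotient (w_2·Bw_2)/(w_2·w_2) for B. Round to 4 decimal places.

-4.5607

B = J + 2I has rows (1, -5, 1); (-2, -2, 1); (-3, 5, -1)
w1 = Bv₀ = (1·1 + (-5)·1 + 1·1; (-2)·1 + (-2)·1 + 1·1; (-3)·1 + 5·1 + (-1)·1) = (-3, -3, 1)
w2 = Bw1 = (1·(-3) + (-5)·(-3) + 1·1; (-2)·(-3) + (-2)·(-3) + 1·1; (-3)·(-3) + 5·(-3) + (-1)·1) = (13, 13, -7)
Bw2 = (-59, -59, 33)
w2·Bw2 = -1765; w2·w2 = 387; μ ≈ -1765/387 = -4.5607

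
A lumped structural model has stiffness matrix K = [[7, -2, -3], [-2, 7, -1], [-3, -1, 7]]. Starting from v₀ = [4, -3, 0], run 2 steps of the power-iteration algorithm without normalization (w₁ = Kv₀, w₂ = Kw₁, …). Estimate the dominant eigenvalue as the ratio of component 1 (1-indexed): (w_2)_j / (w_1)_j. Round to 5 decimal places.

w1 = Kv₀ = (7·4 + (-2)·(-3) + (-3)·0; (-2)·4 + 7·(-3) + (-1)·0; (-3)·4 + (-1)·(-3) + 7·0) = (34, -29, -9)
w2 = Kw1 = (7·34 + (-2)·(-29) + (-3)·(-9); (-2)·34 + 7·(-29) + (-1)·(-9); (-3)·34 + (-1)·(-29) + 7·(-9)) = (323, -262, -136)
Ratio at component: 323 / 34 = 9.50000

9.50000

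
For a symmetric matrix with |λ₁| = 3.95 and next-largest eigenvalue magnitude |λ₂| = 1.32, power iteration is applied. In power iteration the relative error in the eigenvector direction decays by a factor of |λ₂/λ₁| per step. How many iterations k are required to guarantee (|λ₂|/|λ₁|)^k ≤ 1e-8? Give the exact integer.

|λ₂/λ₁| = 1.32/3.95 = 0.33418
Need k ≥ ln(1e-8) / ln(0.33418) = -18.4207 / -1.0961 ≈ 16.806
Smallest integer k satisfying the bound: 17

17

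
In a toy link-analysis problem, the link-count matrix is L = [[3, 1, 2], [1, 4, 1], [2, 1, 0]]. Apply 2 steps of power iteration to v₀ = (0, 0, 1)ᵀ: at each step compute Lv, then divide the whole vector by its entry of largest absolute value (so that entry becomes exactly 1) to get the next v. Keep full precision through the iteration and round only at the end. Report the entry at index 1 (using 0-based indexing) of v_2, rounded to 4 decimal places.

Lv0 = (2.00000, 1.00000, 0.00000); divide by 2.00000 → v1 = (1.00000, 0.50000, 0.00000)
Lv1 = (3.50000, 3.00000, 2.50000); divide by 3.50000 → v2 = (1.00000, 0.85714, 0.71429)
Requested entry of v2: 6/7 = 0.8571

0.8571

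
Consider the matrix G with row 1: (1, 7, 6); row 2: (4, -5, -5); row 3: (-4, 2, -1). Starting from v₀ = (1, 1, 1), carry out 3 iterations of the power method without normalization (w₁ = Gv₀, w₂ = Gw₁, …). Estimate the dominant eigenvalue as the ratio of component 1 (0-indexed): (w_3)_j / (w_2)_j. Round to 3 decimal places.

w1 = Gv₀ = (1·1 + 7·1 + 6·1; 4·1 + (-5)·1 + (-5)·1; (-4)·1 + 2·1 + (-1)·1) = (14, -6, -3)
w2 = Gw1 = (1·14 + 7·(-6) + 6·(-3); 4·14 + (-5)·(-6) + (-5)·(-3); (-4)·14 + 2·(-6) + (-1)·(-3)) = (-46, 101, -65)
w3 = Gw2 = (271, -364, 451)
Ratio at component: -364 / 101 = -3.604

λ ≈ -3.604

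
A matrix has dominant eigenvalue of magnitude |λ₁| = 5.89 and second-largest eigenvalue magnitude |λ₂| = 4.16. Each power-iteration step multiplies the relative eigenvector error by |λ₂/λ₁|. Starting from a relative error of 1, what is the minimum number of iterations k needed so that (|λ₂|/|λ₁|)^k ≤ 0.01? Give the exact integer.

|λ₂/λ₁| = 4.16/5.89 = 0.70628
Need k ≥ ln(0.01) / ln(0.70628) = -4.6052 / -0.3477 ≈ 13.243
Smallest integer k satisfying the bound: 14

14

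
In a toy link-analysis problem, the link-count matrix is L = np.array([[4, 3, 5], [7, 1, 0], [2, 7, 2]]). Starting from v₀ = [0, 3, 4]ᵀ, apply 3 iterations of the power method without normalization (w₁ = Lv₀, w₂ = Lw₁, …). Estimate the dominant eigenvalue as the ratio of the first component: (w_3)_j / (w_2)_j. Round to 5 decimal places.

8.82593

w1 = Lv₀ = (29, 3, 29)
w2 = Lw1 = (270, 206, 137)
w3 = Lw2 = (2383, 2096, 2256)
Ratio at component: 2383 / 270 = 8.82593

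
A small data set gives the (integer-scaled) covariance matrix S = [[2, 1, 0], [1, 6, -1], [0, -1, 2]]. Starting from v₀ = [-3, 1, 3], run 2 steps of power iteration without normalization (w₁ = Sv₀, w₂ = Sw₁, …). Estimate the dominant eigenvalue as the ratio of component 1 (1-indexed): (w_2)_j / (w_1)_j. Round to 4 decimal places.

2.0000

w1 = Sv₀ = (-5, 0, 5)
w2 = Sw1 = (-10, -10, 10)
Ratio at component: -10 / -5 = 2.0000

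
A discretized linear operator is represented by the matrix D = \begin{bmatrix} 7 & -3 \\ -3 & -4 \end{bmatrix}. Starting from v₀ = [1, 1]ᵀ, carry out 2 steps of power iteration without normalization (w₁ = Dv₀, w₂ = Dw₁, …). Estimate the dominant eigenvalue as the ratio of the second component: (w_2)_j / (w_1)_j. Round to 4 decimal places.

w1 = Dv₀ = (4, -7)
w2 = Dw1 = (49, 16)
Ratio at component: 16 / -7 = -2.2857

-2.2857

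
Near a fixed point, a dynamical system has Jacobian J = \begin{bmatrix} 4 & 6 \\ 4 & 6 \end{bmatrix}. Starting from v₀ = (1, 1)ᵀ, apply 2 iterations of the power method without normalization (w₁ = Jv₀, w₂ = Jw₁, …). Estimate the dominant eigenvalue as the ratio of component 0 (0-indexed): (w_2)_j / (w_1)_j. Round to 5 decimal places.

10.00000

w1 = Jv₀ = (4·1 + 6·1; 4·1 + 6·1) = (10, 10)
w2 = Jw1 = (4·10 + 6·10; 4·10 + 6·10) = (100, 100)
Ratio at component: 100 / 10 = 10.00000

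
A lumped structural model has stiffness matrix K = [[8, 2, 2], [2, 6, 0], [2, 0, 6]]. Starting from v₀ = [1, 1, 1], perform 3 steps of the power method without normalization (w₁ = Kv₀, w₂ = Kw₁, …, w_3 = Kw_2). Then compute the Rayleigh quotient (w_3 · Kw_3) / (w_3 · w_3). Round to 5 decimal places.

w1 = Kv₀ = (12, 8, 8)
w2 = Kw1 = (128, 72, 72)
w3 = Kw2 = (1312, 688, 688)
Kw3 = (13248, 6752, 6752)
w3·Kw3 = 1312·13248 + 688·6752 + 688·6752 = 26672128; w3·w3 = 1312·1312 + 688·688 + 688·688 = 2668032
λ ≈ 26672128/2668032 = 9.99693

λ ≈ 9.99693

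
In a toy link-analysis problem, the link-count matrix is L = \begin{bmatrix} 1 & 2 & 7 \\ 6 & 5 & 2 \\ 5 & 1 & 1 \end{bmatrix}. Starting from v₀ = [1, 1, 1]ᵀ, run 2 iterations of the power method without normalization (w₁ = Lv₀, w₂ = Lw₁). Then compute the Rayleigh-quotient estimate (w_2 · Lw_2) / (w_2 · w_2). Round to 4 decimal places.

w1 = Lv₀ = (10, 13, 7)
w2 = Lw1 = (85, 139, 70)
Lw2 = (853, 1345, 634)
w2·Lw2 = 85·853 + 139·1345 + 70·634 = 303840; w2·w2 = 85·85 + 139·139 + 70·70 = 31446
λ ≈ 303840/31446 = 9.6623

λ ≈ 9.6623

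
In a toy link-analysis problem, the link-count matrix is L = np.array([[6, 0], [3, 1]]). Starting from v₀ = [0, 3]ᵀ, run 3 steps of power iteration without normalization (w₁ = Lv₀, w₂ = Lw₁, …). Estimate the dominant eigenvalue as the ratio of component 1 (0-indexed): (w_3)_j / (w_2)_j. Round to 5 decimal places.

w1 = Lv₀ = (6·0 + 0·3; 3·0 + 1·3) = (0, 3)
w2 = Lw1 = (6·0 + 0·3; 3·0 + 1·3) = (0, 3)
w3 = Lw2 = (0, 3)
Ratio at component: 3 / 3 = 1.00000

1.00000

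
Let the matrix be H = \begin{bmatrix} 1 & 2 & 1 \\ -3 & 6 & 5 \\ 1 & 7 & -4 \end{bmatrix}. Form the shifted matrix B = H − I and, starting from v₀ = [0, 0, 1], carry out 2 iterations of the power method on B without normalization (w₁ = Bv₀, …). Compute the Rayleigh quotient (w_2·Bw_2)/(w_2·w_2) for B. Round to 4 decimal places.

B = H − I has rows (0, 2, 1); (-3, 5, 5); (1, 7, -5)
w1 = Bv₀ = (0·0 + 2·0 + 1·1; (-3)·0 + 5·0 + 5·1; 1·0 + 7·0 + (-5)·1) = (1, 5, -5)
w2 = Bw1 = (0·1 + 2·5 + 1·(-5); (-3)·1 + 5·5 + 5·(-5); 1·1 + 7·5 + (-5)·(-5)) = (5, -3, 61)
Bw2 = (55, 275, -321)
w2·Bw2 = -20131; w2·w2 = 3755; μ ≈ -20131/3755 = -5.3611

μ ≈ -5.3611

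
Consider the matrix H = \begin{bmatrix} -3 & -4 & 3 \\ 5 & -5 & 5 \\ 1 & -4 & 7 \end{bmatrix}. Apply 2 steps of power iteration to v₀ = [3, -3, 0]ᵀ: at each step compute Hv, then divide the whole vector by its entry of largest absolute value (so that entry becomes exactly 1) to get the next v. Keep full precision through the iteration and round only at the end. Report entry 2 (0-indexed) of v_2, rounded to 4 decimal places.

0.1429

Hv0 = (3.00000, 30.00000, 15.00000); divide by 30.00000 → v1 = (0.10000, 1.00000, 0.50000)
Hv1 = (-2.80000, -2.00000, -0.40000); divide by -2.80000 → v2 = (1.00000, 0.71429, 0.14286)
Requested entry of v2: -12/-84 = 0.1429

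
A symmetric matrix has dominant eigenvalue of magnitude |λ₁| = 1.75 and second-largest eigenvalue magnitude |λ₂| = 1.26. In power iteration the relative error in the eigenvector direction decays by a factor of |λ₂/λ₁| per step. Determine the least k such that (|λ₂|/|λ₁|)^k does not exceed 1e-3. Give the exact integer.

22

|λ₂/λ₁| = 1.26/1.75 = 0.72000
Need k ≥ ln(1e-3) / ln(0.72000) = -6.9078 / -0.3285 ≈ 21.028
Smallest integer k satisfying the bound: 22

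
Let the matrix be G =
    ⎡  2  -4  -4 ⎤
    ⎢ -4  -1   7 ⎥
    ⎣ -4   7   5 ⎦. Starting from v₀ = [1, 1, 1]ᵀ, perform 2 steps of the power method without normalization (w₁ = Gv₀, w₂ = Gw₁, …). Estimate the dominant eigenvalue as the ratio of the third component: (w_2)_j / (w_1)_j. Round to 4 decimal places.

w1 = Gv₀ = (2·1 + (-4)·1 + (-4)·1; (-4)·1 + (-1)·1 + 7·1; (-4)·1 + 7·1 + 5·1) = (-6, 2, 8)
w2 = Gw1 = (2·(-6) + (-4)·2 + (-4)·8; (-4)·(-6) + (-1)·2 + 7·8; (-4)·(-6) + 7·2 + 5·8) = (-52, 78, 78)
Ratio at component: 78 / 8 = 9.7500

9.7500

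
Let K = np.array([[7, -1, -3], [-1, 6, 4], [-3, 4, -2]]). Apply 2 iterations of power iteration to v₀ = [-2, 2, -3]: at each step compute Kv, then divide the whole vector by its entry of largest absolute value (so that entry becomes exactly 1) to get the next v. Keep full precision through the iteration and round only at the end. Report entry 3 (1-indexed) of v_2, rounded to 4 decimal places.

0.0991

Kv0 = (-7.00000, 2.00000, 20.00000); divide by 20.00000 → v1 = (-0.35000, 0.10000, 1.00000)
Kv1 = (-5.55000, 4.95000, -0.55000); divide by -5.55000 → v2 = (1.00000, -0.89189, 0.09910)
Requested entry of v2: -11/-111 = 0.0991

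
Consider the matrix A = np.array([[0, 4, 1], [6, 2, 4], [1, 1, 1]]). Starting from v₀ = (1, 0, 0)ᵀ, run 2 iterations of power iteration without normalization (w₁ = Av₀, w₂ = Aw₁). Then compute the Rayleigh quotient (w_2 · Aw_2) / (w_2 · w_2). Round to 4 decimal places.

w1 = Av₀ = (0, 6, 1)
w2 = Aw1 = (25, 16, 7)
Aw2 = (71, 210, 48)
w2·Aw2 = 25·71 + 16·210 + 7·48 = 5471; w2·w2 = 25·25 + 16·16 + 7·7 = 930
λ ≈ 5471/930 = 5.8828

5.8828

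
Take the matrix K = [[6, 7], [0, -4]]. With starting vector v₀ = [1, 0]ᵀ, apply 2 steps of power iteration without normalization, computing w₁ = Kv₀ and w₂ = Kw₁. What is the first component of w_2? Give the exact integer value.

36

w1 = Kv₀ = (6·1 + 7·0; 0·1 + (-4)·0) = (6, 0)
w2 = Kw1 = (6·6 + 7·0; 0·6 + (-4)·0) = (36, 0)
The requested component of w2 is 36.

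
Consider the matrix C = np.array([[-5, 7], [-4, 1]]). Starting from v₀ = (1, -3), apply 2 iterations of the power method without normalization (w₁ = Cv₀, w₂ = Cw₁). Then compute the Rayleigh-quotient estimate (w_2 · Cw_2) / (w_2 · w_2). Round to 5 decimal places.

w1 = Cv₀ = ((-5)·1 + 7·(-3); (-4)·1 + 1·(-3)) = (-26, -7)
w2 = Cw1 = ((-5)·(-26) + 7·(-7); (-4)·(-26) + 1·(-7)) = (81, 97)
Cw2 = (274, -227)
w2·Cw2 = 81·274 + 97·(-227) = 175; w2·w2 = 81·81 + 97·97 = 15970
λ ≈ 175/15970 = 0.01096

λ ≈ 0.01096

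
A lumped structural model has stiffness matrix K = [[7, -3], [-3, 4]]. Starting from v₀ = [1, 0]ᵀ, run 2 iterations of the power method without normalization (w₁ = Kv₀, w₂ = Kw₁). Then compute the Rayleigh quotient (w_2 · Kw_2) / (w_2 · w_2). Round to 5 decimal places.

8.84527

w1 = Kv₀ = (7·1 + (-3)·0; (-3)·1 + 4·0) = (7, -3)
w2 = Kw1 = (7·7 + (-3)·(-3); (-3)·7 + 4·(-3)) = (58, -33)
Kw2 = (505, -306)
w2·Kw2 = 58·505 + (-33)·(-306) = 39388; w2·w2 = 58·58 + (-33)·(-33) = 4453
λ ≈ 39388/4453 = 8.84527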